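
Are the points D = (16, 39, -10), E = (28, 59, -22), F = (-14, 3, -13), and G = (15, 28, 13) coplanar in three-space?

Yes

With D as base: DE = (12, 20, -12), DF = (-30, -36, -3), DG = (-1, -11, 23).
DF × DG = (-861, 693, 294).
DE · (DF × DG) = 0.
The scalar triple product vanishes, so the four points are coplanar.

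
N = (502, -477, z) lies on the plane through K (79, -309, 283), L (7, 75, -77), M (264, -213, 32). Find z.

Coplanarity requires KL · (KM × KN) = 0.
KL = (-72, 384, -360), KM = (185, 96, -251); the triple product is linear in z with coefficient -77952 and constant term 10133760.
Setting it to zero: z = 130.

130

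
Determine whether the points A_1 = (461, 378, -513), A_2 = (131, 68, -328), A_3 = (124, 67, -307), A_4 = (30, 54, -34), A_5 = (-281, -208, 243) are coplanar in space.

No

The plane through A_1, A_2, A_3 has normal n = A_1A_2 × A_1A_3 = (-6325, 5635, -1840) and equation n·P = 158125.
Checking the remaining points: n·A_4 = 177100, n·A_5 = 158125.
Since n·A_4 = 177100 ≠ 158125, A_4 is off the plane and the points are not all coplanar.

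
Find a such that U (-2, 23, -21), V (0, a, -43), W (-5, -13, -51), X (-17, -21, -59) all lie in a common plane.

-4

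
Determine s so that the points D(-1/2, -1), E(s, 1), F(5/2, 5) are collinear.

The three points are collinear iff det[DE; DF] = 0.
This determinant is linear in s: (6)s + (-3) = 0, so s = 1/2.

1/2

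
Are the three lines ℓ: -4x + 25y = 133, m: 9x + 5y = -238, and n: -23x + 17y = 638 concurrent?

Yes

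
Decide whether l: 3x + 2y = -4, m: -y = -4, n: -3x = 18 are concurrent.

Intersecting l and m: solving the 2×2 system gives (x, y) = (-4, 4).
Substitute into n: (-3)(-4) + (0)(4) = 12.
But n requires 18 ≠ 12, so the three lines have no common point.

No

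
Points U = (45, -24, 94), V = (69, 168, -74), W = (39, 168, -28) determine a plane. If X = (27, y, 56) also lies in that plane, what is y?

72

The plane through U, V, W has equation 8832x + 3936y + 5760z = 844416.
Substituting X: (3936)y + (561024) = 844416, so y = 72.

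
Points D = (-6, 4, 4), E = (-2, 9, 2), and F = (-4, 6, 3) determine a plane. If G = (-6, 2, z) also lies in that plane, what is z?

4

A normal to the plane is n = DE × DF = (-1, 0, -2).
G lies in the plane iff n · DG = 0.
This gives (-2)z + (8) = 0, so z = 4.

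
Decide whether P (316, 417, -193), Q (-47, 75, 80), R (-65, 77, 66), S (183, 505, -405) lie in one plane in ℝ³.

With P as base: PQ = (-363, -342, 273), PR = (-381, -340, 259), PS = (-133, 88, -212).
PR × PS = (49288, -115219, -78748).
PQ · (PR × PS) = 15150.
Since 15150 ≠ 0, the four points are not coplanar.

No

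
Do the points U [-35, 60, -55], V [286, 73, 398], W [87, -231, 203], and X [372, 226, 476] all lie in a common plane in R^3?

Yes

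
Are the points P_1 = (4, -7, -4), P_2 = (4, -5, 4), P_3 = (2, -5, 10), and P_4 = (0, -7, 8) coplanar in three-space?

Yes

A normal to the plane through P_1, P_2, P_3 is n = P_1P_2 × P_1P_3 = (12, -16, 4).
The plane has equation n·P = 144. For P_4: n·P_4 = 144.
Equal, so P_4 lies in the plane and all four are coplanar.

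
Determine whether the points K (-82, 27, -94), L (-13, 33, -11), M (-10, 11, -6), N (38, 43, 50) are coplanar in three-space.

Yes

The four points are coplanar iff the 3×3 determinant with rows KL, KM, KN is zero.
Rows: (69, 6, 83), (72, -16, 88), (120, 16, 144).
Expanding along the first row: (69)(-3712) − (6)(-192) + (83)(3072) = 0.
Zero determinant ⇒ coplanar.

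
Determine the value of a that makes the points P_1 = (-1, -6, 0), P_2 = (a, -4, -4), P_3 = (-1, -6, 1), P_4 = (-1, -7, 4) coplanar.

Normal to plane P_1P_3P_4: n = (1, 0, 0); plane equation n·P = -1.
Requiring n·P_2 = -1: (1)a + (0) = -1.
So a = -1.

-1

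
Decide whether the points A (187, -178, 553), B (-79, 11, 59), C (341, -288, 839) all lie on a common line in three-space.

No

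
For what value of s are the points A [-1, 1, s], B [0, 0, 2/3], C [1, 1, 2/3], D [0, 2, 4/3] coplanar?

Coplanarity ⇔ det[AB; AC; AD] = 0.
Expanding, this is linear in s: (-2)s + (8/3) = 0.
So s = 4/3.

4/3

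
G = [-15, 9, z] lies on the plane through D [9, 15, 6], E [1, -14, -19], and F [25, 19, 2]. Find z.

12

A normal to the plane is n = DE × DF = (216, -432, 432).
G lies in the plane iff n · DG = 0.
This gives (432)z + (-5184) = 0, so z = 12.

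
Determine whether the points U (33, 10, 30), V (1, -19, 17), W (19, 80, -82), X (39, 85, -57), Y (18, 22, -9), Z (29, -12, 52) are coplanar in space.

Yes

The plane through U, V, W has normal n = UV × UW = (4158, -3402, -2646) and equation n·P = 23814.
Checking the remaining points: n·X = 23814, n·Y = 23814, n·Z = 23814.
All equal 23814, so all 6 points lie in one plane.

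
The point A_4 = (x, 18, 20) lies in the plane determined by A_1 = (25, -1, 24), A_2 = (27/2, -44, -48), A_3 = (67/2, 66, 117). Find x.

25/2

A normal to the plane is n = A_1A_2 × A_1A_3 = (825, 915/2, -405).
A_4 lies in the plane iff n · A_1A_4 = 0.
This gives (825)x + (-20625/2) = 0, so x = 25/2.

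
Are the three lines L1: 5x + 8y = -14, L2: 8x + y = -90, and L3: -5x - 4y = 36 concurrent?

Lines aᵢx + bᵢy = cᵢ with pairwise distinct directions are concurrent exactly when det[aᵢ bᵢ cᵢ] = 0.
Here the determinant is 54.
Nonzero, so no common point exists.

No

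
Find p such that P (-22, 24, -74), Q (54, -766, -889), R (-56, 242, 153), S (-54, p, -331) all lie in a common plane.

-234

Normal to plane PQR: n = (-1660, 10458, -10292); plane equation n·X = 1049120.
Requiring n·S = 1049120: (10458)p + (3496292) = 1049120.
So p = -234.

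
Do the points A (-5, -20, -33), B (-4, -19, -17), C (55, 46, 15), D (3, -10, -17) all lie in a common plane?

A normal to the plane through A, B, C is n = AB × AC = (-1008, 912, 6).
The plane has equation n·P = -13398. For D: n·D = -12246.
-12246 ≠ -13398, so D is off the plane.

No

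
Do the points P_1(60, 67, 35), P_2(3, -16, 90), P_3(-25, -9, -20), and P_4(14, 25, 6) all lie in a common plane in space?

No

With P_1 as base: P_1P_2 = (-57, -83, 55), P_1P_3 = (-85, -76, -55), P_1P_4 = (-46, -42, -29).
P_1P_3 × P_1P_4 = (-106, 65, 74).
P_1P_2 · (P_1P_3 × P_1P_4) = 4717.
Since 4717 ≠ 0, the four points are not coplanar.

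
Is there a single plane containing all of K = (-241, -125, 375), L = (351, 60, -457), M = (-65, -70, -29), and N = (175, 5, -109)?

A normal to the plane through K, L, M is n = KL × KM = (-28980, 92736, 0).
The plane has equation n·P = -4607820. For N: n·N = -4607820.
Equal, so N lies in the plane and all four are coplanar.

Yes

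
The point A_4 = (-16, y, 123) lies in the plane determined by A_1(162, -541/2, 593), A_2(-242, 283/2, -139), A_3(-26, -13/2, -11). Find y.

-97/2

Coplanarity requires A_1A_2 · (A_1A_3 × A_1A_4) = 0.
A_1A_2 = (-404, 412, -732), A_1A_3 = (-188, 264, -604); the triple product is linear in y with coefficient -106400 and constant term -5160400.
Setting it to zero: y = -97/2.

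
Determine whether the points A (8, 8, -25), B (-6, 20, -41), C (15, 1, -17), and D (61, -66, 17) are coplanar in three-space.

No

A normal to the plane through A, B, C is n = AB × AC = (-16, 0, 14).
The plane has equation n·P = -478. For D: n·D = -738.
-738 ≠ -478, so D is off the plane.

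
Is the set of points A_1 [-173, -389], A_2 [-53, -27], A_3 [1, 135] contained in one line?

No

A_1A_2 = (120, 362), A_1A_3 = (174, 524).
If collinear, A_1A_3 would be a scalar multiple of A_1A_2. But (120)·(524) ≠ (362)·(174) (difference -108), so they are not parallel; the points are not collinear.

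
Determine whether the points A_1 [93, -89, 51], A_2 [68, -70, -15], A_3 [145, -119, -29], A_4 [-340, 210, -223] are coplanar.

No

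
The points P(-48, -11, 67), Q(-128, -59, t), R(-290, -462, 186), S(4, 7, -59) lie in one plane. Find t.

235

Coplanarity ⇔ det[PQ; PR; PS] = 0.
Expanding, this is linear in t: (19096)t + (-4487560) = 0.
So t = 235.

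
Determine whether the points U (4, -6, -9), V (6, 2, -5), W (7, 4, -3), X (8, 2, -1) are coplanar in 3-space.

With U as base: UV = (2, 8, 4), UW = (3, 10, 6), UX = (4, 8, 8).
UW × UX = (32, 0, -16).
UV · (UW × UX) = 0.
The scalar triple product vanishes, so the four points are coplanar.

Yes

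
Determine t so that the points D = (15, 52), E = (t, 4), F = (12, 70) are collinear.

23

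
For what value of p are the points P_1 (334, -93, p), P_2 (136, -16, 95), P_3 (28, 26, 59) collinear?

161

Collinearity requires P_1P_2 × P_1P_3 = 0; each component is linear in p.
The x-component gives (42)p + (-6762) = 0, so p = 161.
The remaining components then also vanish.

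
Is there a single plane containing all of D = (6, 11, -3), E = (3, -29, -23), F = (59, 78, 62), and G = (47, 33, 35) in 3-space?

No

The four points are coplanar iff the 3×3 determinant with rows DE, DF, DG is zero.
Rows: (-3, -40, -20), (53, 67, 65), (41, 22, 38).
Expanding along the first row: (-3)(1116) − (-40)(-651) + (-20)(-1581) = 2232.
Nonzero ⇒ not coplanar.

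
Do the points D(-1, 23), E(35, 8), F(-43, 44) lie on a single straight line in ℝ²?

No

DE = (36, -15), DF = (-42, 21).
Twice the signed area of △DEF is (36)(21) − (-15)(-42) = 126.
The area is nonzero, so the three points are not collinear.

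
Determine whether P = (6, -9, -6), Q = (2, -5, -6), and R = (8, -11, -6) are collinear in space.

Yes

PQ = (-4, 4, 0), PR = (2, -2, 0).
Each component of PR is -1/2 times the corresponding component of PQ, so PR = -1/2·PQ and the points are collinear.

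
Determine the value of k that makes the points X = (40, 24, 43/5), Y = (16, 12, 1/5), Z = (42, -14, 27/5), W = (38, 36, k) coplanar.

Normal to plane XYZ: n = (-1404/5, -468/5, 936); plane equation n·P = -27144/5.
Requiring n·W = -27144/5: (936)k + (-14040) = -27144/5.
So k = 46/5.

46/5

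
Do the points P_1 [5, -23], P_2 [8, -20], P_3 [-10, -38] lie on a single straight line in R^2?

Yes

P_1P_2 = (3, 3), P_1P_3 = (-15, -15).
Checking proportionality: P_1P_3 = -5·P_1P_2, so the vectors are parallel and the points are collinear.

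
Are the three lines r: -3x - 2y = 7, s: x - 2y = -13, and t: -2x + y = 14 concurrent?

Intersecting r and s: solving the 2×2 system gives (x, y) = (-5, 4).
Substitute into t: (-2)(-5) + (1)(4) = 14.
This equals 14, so (-5, 4) lies on all three lines and they are concurrent.

Yes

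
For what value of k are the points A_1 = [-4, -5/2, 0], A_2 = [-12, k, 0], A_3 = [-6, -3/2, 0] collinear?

Collinearity requires A_1A_2 × A_1A_3 = 0; each component is linear in k.
The z-component gives (2)k + (-3) = 0, so k = 3/2.
The remaining components then also vanish.

3/2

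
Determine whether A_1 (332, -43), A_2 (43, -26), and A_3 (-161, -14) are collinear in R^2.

Yes

A_1A_2 = (-289, 17), A_1A_3 = (-493, 29).
det[A_1A_2; A_1A_3] = (-289)(29) − (17)(-493) = 0.
The determinant is zero, so the points are collinear.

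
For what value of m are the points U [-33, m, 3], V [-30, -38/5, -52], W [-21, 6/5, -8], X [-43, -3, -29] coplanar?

17/5

Coplanarity ⇔ det[UV; UW; UX] = 0.
Expanding, this is linear in m: (779)m + (-13243/5) = 0.
So m = 17/5.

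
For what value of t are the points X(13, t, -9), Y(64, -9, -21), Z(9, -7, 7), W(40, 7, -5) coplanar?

The points are coplanar iff XY · (XZ × XW) = 0.
Expanding, this is linear in t: (-208)t + (-13104) = 0.
So t = -63.

-63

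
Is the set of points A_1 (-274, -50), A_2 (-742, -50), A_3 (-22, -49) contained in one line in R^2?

A_1A_2 = (-468, 0), A_1A_3 = (252, 1).
Twice the signed area of △A_1A_2A_3 is (-468)(1) − (0)(252) = -468.
The area is nonzero, so the three points are not collinear.

No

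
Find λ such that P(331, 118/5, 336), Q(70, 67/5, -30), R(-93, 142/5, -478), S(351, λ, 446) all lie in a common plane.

The points are coplanar iff PQ · (PR × PS) = 0.
Expanding, this is linear in λ: (-57270)λ + (939228) = 0.
So λ = 82/5.

82/5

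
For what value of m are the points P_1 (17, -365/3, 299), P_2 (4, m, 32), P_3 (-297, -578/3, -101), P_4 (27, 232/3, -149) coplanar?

-53/3

The points are coplanar iff P_1P_2 · (P_1P_3 × P_1P_4) = 0.
Expanding, this is linear in m: (-144672)m + (-2555872) = 0.
So m = -53/3.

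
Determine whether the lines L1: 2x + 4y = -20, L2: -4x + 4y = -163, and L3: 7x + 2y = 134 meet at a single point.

No

Lines aᵢx + bᵢy = cᵢ with pairwise distinct directions are concurrent exactly when det[aᵢ bᵢ cᵢ] = 0.
Here the determinant is 24.
Nonzero, so no common point exists.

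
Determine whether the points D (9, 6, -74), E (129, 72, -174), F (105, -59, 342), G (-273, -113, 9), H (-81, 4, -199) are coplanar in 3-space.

The plane through D, E, F has normal n = DE × DF = (20956, -59520, -14136) and equation n·P = 877548.
Checking the remaining points: n·G = 877548, n·H = 877548.
All equal 877548, so all 5 points lie in one plane.

Yes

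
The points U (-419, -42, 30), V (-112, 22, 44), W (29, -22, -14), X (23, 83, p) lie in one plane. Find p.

Normal to plane UVW: n = (-3096, 19780, -22532); plane equation n·P = -209496.
Requiring n·X = -209496: (-22532)p + (1570532) = -209496.
So p = 79.

79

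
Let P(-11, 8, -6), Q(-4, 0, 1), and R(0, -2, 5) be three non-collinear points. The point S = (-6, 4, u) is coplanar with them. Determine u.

-1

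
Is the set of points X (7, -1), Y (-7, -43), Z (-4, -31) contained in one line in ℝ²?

No

XY = (-14, -42), XZ = (-11, -30).
If collinear, XZ would be a scalar multiple of XY. But (-14)·(-30) ≠ (-42)·(-11) (difference -42), so they are not parallel; the points are not collinear.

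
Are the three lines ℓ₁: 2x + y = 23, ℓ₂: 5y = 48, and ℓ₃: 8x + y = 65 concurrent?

No

Lines aᵢx + bᵢy = cᵢ with pairwise distinct directions are concurrent exactly when det[aᵢ bᵢ cᵢ] = 0.
Here the determinant is 18.
Nonzero, so no common point exists.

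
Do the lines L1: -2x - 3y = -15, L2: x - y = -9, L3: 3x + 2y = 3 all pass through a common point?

No

Intersecting L1 and L2: solving the 2×2 system gives (x, y) = (-12/5, 33/5).
Substitute into L3: (3)(-12/5) + (2)(33/5) = 6.
But L3 requires 3 ≠ 6, so the three lines have no common point.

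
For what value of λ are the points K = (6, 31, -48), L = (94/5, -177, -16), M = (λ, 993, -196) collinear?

Direction KL = (64/5, -208, 32). From the y-coordinate of M, the parameter along the line is τ = (993 − 31)/(-208) = -37/8.
Then λ = 6 + (-37/8)·(64/5) = -266/5.

-266/5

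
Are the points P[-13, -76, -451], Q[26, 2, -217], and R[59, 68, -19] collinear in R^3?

Yes

PQ = (39, 78, 234), PR = (72, 144, 432).
Each component of PR is 24/13 times the corresponding component of PQ, so PR = 24/13·PQ and the points are collinear.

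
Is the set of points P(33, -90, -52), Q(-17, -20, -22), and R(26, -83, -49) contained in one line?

PQ = (-50, 70, 30), PR = (-7, 7, 3).
Comparing components 3 and 1: (30)(-7) − (-50)(3) = -60 ≠ 0, so PQ and PR are not parallel and the points are not collinear.

No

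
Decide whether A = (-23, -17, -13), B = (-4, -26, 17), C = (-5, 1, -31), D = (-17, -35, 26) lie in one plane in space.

No

With A as base: AB = (19, -9, 30), AC = (18, 18, -18), AD = (6, -18, 39).
AC × AD = (378, -810, -432).
AB · (AC × AD) = 1512.
Since 1512 ≠ 0, the four points are not coplanar.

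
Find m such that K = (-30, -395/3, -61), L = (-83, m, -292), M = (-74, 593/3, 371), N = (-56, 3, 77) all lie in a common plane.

-119

The points are coplanar iff KL · (KM × KN) = 0.
Expanding, this is linear in m: (-5160)m + (-614040) = 0.
So m = -119.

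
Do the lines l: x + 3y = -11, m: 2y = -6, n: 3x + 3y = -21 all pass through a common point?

Lines aᵢx + bᵢy = cᵢ with pairwise distinct directions are concurrent exactly when det[aᵢ bᵢ cᵢ] = 0.
Here the determinant is -12.
Nonzero, so no common point exists.

No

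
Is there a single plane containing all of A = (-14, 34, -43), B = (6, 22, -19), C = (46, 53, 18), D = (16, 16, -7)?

With A as base: AB = (20, -12, 24), AC = (60, 19, 61), AD = (30, -18, 36).
AC × AD = (1782, -330, -1650).
AB · (AC × AD) = 0.
The scalar triple product vanishes, so the four points are coplanar.

Yes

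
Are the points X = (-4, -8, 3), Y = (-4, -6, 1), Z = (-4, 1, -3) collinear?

XY = (0, 2, -2), XZ = (0, 9, -6).
XY × XZ = (6, 0, 0).
The cross product is nonzero, so the points do not lie on one line.

No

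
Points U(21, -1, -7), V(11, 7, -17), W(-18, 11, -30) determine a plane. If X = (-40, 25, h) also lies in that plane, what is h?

The plane through U, V, W has equation −64x + 160y + 192z = -2848.
Substituting X: (192)h + (6560) = -2848, so h = -49.

-49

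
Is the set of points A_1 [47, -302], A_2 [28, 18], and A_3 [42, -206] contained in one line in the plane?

A_1A_2 = (-19, 320), A_1A_3 = (-5, 96).
det[A_1A_2; A_1A_3] = (-19)(96) − (320)(-5) = -224.
The determinant is nonzero, so they are not collinear.

No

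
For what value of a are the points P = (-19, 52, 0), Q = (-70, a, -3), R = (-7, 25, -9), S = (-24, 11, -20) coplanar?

76

The points are coplanar iff PQ · (PR × PS) = 0.
Expanding, this is linear in a: (285)a + (-21660) = 0.
So a = 76.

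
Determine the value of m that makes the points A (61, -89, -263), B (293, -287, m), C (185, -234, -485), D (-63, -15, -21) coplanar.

-699

Normal to plane ACD: n = (-18662, -2480, -8804); plane equation n·P = 1397790.
Requiring n·B = 1397790: (-8804)m + (-4756206) = 1397790.
So m = -699.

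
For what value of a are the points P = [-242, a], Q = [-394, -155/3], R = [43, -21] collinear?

-41

The three points are collinear iff det[PQ; PR] = 0.
This determinant is linear in a: (437)a + (17917) = 0, so a = -41.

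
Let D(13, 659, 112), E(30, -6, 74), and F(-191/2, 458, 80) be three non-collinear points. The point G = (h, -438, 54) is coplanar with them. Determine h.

67

Coplanarity requires DE · (DF × DG) = 0.
DE = (17, -665, -38), DF = (-217/2, -201, -32); the triple product is linear in h with coefficient 13642 and constant term -914014.
Setting it to zero: h = 67.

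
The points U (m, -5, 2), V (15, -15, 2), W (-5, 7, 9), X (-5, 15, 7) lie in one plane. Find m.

11

The points are coplanar iff UV · (UW × UX) = 0.
Expanding, this is linear in m: (100)m + (-1100) = 0.
So m = 11.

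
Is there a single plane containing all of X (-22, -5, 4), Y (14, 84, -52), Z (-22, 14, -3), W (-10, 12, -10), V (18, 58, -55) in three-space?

No

The plane through X, Y, Z has normal n = XY × XZ = (441, 252, 684) and equation n·P = -8226.
Checking the remaining points: n·W = -8226, n·V = -15066.
Since n·V = -15066 ≠ -8226, V is off the plane and the points are not all coplanar.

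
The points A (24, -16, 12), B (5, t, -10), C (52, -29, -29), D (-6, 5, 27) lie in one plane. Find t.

The points are coplanar iff AB · (AC × AD) = 0.
Expanding, this is linear in t: (810)t + (-4050) = 0.
So t = 5.

5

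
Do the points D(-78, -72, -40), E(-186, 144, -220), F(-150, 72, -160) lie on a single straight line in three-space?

Yes

DE = (-108, 216, -180), DF = (-72, 144, -120).
DE × DF = (0, 0, 0).
The cross product vanishes, so the three points are collinear.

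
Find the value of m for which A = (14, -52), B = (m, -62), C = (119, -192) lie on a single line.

The three points are collinear iff det[AB; AC] = 0.
This determinant is linear in m: (-140)m + (3010) = 0, so m = 43/2.

43/2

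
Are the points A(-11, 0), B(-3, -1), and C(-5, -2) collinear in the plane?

No

AB = (8, -1), AC = (6, -2).
If collinear, AC would be a scalar multiple of AB. But (8)·(-2) ≠ (-1)·(6) (difference -10), so they are not parallel; the points are not collinear.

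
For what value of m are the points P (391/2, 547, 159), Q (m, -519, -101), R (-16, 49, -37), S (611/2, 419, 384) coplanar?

-162

Normal to plane PRS: n = (-137138, 52055/2, 81852); plane equation n·X = 882063/2.
Requiring n·Q = 882063/2: (-137138)m + (-43550649/2) = 882063/2.
So m = -162.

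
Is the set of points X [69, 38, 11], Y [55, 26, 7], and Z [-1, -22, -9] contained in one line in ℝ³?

Yes

XY = (-14, -12, -4), XZ = (-70, -60, -20).
XY × XZ = (0, 0, 0).
The cross product vanishes, so the three points are collinear.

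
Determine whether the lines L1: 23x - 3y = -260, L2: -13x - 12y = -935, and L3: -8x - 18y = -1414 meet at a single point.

The three lines meet at one point iff the augmented coefficient matrix [aᵢ bᵢ cᵢ] has rank < 3, i.e. its determinant vanishes.
Here the determinant is 0.
It vanishes, so the lines are concurrent at (-1, 79).

Yes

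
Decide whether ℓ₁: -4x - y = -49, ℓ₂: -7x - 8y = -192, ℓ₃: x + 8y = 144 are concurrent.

The three lines meet at one point iff the augmented coefficient matrix [aᵢ bᵢ cᵢ] has rank < 3, i.e. its determinant vanishes.
Here the determinant is 0.
It vanishes, so the lines are concurrent at (8, 17).

Yes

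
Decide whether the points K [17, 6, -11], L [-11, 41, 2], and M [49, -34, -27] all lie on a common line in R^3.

KL = (-28, 35, 13), KM = (32, -40, -16).
Comparing components 2 and 3: (35)(-16) − (13)(-40) = -40 ≠ 0, so KL and KM are not parallel and the points are not collinear.

No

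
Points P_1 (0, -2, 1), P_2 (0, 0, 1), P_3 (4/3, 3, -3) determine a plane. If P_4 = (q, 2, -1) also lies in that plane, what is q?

A normal to the plane is n = P_1P_2 × P_1P_3 = (-8, 0, -8/3).
P_4 lies in the plane iff n · P_1P_4 = 0.
This gives (-8)q + (16/3) = 0, so q = 2/3.

2/3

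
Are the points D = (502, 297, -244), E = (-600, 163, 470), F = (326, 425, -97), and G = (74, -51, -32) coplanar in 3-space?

Yes

A normal to the plane through D, E, F is n = DE × DF = (-111090, 36330, -164640).
The plane has equation n·P = -4805010. For G: n·G = -4805010.
Equal, so G lies in the plane and all four are coplanar.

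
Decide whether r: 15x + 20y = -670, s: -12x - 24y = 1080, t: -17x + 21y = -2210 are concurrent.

Lines aᵢx + bᵢy = cᵢ with pairwise distinct directions are concurrent exactly when det[aᵢ bᵢ cᵢ] = 0.
Here the determinant is 0.
It vanishes, so the lines are concurrent at (46, -68).

Yes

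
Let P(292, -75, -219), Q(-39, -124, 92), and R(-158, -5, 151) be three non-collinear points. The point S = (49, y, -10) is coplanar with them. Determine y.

The plane through P, Q, R has equation −39900x − 17480y − 45220z = -436620.
Substituting S: (-17480)y + (-1502900) = -436620, so y = -61.

-61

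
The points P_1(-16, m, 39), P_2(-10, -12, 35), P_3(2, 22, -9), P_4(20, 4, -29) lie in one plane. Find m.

Coplanarity ⇔ det[P_1P_2; P_1P_3; P_1P_4] = 0.
Expanding, this is linear in m: (552)m + (1104) = 0.
So m = -2.

-2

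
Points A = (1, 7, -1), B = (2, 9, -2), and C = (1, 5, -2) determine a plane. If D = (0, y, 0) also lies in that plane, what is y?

5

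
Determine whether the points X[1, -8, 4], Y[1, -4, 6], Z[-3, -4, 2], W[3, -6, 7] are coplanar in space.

Yes

A normal to the plane through X, Y, Z is n = XY × XZ = (-16, -8, 16).
The plane has equation n·P = 112. For W: n·W = 112.
Equal, so W lies in the plane and all four are coplanar.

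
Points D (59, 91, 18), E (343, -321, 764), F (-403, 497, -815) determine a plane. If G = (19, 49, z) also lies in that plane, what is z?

Coplanarity requires DE · (DF × DG) = 0.
DE = (284, -412, 746), DF = (-462, 406, -833); the triple product is linear in z with coefficient -75040 and constant term 4277280.
Setting it to zero: z = 57.

57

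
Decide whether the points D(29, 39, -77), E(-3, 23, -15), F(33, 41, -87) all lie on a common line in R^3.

No

DE = (-32, -16, 62), DF = (4, 2, -10).
Comparing components 2 and 3: (-16)(-10) − (62)(2) = 36 ≠ 0, so DE and DF are not parallel and the points are not collinear.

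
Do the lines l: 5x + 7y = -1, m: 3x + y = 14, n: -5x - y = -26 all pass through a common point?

No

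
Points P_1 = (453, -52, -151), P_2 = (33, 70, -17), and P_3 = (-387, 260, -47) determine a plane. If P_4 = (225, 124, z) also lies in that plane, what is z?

A normal to the plane is n = P_1P_2 × P_1P_3 = (-29120, -68880, -28560).
P_4 lies in the plane iff n · P_1P_4 = 0.
This gives (-28560)z + (-9796080) = 0, so z = -343.

-343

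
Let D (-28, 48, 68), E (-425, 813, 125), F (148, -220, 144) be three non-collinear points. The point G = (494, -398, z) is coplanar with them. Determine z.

790

The plane through D, E, F has equation 73416x + 40204y − 28244z = -2046448.
Substituting G: (-28244)z + (20266312) = -2046448, so z = 790.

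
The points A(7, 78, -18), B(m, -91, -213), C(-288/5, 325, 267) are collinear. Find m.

256/5

Direction AC = (-323/5, 247, 285). From the y-coordinate of B, the parameter along the line is τ = (-91 − 78)/247 = -13/19.
Then m = 7 + (-13/19)·(-323/5) = 256/5.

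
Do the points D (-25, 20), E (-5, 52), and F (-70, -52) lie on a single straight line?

Yes

DE = (20, 32), DF = (-45, -72).
Checking proportionality: DF = -9/4·DE, so the vectors are parallel and the points are collinear.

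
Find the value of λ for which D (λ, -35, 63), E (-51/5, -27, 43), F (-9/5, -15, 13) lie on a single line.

-79/5

Direction EF = (42/5, 12, -30). From the y-coordinate of D, the parameter along the line is τ = (-35 − (-27))/12 = -2/3.
Then λ = (-51/5) + (-2/3)·(42/5) = -79/5.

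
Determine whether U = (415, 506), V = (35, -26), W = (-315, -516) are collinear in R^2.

UV = (-380, -532), UW = (-730, -1022).
det[UV; UW] = (-380)(-1022) − (-532)(-730) = 0.
The determinant is zero, so the points are collinear.

Yes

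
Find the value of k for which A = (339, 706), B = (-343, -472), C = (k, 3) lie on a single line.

-68

Collinearity: (C − A) must be parallel to (B − A) = (-682, -1178).
Cross-multiplying the components: (k − 339)·(-1178) = (-703)·(-682).
Solving gives k = -68.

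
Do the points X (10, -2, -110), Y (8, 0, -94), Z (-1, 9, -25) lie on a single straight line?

No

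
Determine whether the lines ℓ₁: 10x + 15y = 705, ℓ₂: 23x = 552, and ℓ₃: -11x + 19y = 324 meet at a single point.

Lines aᵢx + bᵢy = cᵢ with pairwise distinct directions are concurrent exactly when det[aᵢ bᵢ cᵢ] = 0.
Here the determinant is 345.
Nonzero, so no common point exists.

No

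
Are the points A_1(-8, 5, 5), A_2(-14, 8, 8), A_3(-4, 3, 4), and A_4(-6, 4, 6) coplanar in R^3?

Yes

With A_1 as base: A_1A_2 = (-6, 3, 3), A_1A_3 = (4, -2, -1), A_1A_4 = (2, -1, 1).
A_1A_3 × A_1A_4 = (-3, -6, 0).
A_1A_2 · (A_1A_3 × A_1A_4) = 0.
The scalar triple product vanishes, so the four points are coplanar.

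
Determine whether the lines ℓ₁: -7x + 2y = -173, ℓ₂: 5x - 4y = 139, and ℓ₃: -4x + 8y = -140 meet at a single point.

Intersecting ℓ₁ and ℓ₂: solving the 2×2 system gives (x, y) = (23, -6).
Substitute into ℓ₃: (-4)(23) + (8)(-6) = -140.
This equals -140, so (23, -6) lies on all three lines and they are concurrent.

Yes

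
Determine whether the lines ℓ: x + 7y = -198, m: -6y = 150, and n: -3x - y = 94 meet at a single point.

Yes

The three lines meet at one point iff the augmented coefficient matrix [aᵢ bᵢ cᵢ] has rank < 3, i.e. its determinant vanishes.
Here the determinant is 0.
It vanishes, so the lines are concurrent at (-23, -25).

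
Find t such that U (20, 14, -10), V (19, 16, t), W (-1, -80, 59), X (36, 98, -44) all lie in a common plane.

3

Coplanarity ⇔ det[UV; UW; UX] = 0.
Expanding, this is linear in t: (-260)t + (780) = 0.
So t = 3.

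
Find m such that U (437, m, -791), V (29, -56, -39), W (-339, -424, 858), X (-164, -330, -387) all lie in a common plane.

376

The points are coplanar iff UV · (UW × UX) = 0.
Expanding, this is linear in m: (301185)m + (-113245560) = 0.
So m = 376.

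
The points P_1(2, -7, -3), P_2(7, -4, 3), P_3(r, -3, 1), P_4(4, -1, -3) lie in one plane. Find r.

6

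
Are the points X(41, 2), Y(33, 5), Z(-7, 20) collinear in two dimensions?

XY = (-8, 3), XZ = (-48, 18).
Twice the signed area of △XYZ is (-8)(18) − (3)(-48) = 0.
The triangle is degenerate (zero area), so the points are collinear.

Yes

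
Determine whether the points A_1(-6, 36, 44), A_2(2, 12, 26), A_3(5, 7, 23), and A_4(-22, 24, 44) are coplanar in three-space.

No

The four points are coplanar iff the 3×3 determinant with rows A_1A_2, A_1A_3, A_1A_4 is zero.
Rows: (8, -24, -18), (11, -29, -21), (-16, -12, 0).
Expanding along the first row: (8)(-252) − (-24)(-336) + (-18)(-596) = 648.
Nonzero ⇒ not coplanar.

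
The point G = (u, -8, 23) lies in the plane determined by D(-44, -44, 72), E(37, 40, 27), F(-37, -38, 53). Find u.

-7

Coplanarity requires DE · (DF × DG) = 0.
DE = (81, 84, -45), DF = (7, 6, -19); the triple product is linear in u with coefficient -1326 and constant term -9282.
Setting it to zero: u = -7.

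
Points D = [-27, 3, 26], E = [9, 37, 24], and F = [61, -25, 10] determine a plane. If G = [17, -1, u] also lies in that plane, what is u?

Coplanarity requires DE · (DF × DG) = 0.
DE = (36, 34, -2), DF = (88, -28, -16); the triple product is linear in u with coefficient -4000 and constant term 76000.
Setting it to zero: u = 19.

19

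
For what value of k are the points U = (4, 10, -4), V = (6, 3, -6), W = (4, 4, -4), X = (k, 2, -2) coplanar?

2

Normal to plane UVW: n = (-12, 0, -12); plane equation n·P = 0.
Requiring n·X = 0: (-12)k + (24) = 0.
So k = 2.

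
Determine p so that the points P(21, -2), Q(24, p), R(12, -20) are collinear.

4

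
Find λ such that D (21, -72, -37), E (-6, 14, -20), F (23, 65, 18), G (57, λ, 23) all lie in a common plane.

24

Normal to plane DEF: n = (2401, 1519, -3871); plane equation n·P = 84280.
Requiring n·G = 84280: (1519)λ + (47824) = 84280.
So λ = 24.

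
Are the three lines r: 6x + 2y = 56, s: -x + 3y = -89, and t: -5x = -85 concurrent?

No

Intersecting r and s: solving the 2×2 system gives (x, y) = (173/10, -239/10).
Substitute into t: (-5)(173/10) + (0)(-239/10) = -173/2.
But t requires -85 ≠ -173/2, so the three lines have no common point.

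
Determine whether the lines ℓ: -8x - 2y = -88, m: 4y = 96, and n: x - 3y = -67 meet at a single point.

Intersecting ℓ and m: solving the 2×2 system gives (x, y) = (5, 24).
Substitute into n: (1)(5) + (-3)(24) = -67.
This equals -67, so (5, 24) lies on all three lines and they are concurrent.

Yes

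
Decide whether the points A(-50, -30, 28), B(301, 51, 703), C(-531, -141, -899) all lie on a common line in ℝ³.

No

AB = (351, 81, 675), AC = (-481, -111, -927).
Comparing components 2 and 3: (81)(-927) − (675)(-111) = -162 ≠ 0, so AB and AC are not parallel and the points are not collinear.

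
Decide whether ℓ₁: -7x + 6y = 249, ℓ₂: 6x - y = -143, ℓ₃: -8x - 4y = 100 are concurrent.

Yes

The three lines meet at one point iff the augmented coefficient matrix [aᵢ bᵢ cᵢ] has rank < 3, i.e. its determinant vanishes.
Here the determinant is 0.
It vanishes, so the lines are concurrent at (-21, 17).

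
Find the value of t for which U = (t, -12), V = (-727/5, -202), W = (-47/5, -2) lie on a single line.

-81/5

Collinearity: (U − V) must be parallel to (W − V) = (136, 200).
Cross-multiplying the components: (t − (-727/5))·(200) = (190)·(136).
Solving gives t = -81/5.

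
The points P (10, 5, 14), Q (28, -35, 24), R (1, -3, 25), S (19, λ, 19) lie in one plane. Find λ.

-15

Coplanarity ⇔ det[PQ; PR; PS] = 0.
Expanding, this is linear in λ: (-288)λ + (-4320) = 0.
So λ = -15.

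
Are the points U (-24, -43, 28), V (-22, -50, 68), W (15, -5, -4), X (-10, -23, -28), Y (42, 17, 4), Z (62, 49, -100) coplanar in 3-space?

The plane through U, V, W has normal n = UV × UW = (-1296, 1624, 349) and equation n·P = -28956.
Checking the remaining points: n·X = -34164, n·Y = -25428, n·Z = -35676.
Since n·X = -34164 ≠ -28956, X is off the plane and the points are not all coplanar.

No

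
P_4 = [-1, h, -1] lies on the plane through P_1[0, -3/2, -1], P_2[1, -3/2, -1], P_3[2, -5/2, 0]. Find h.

The plane through P_1, P_2, P_3 has equation −1y − 1z = 5/2.
Substituting P_4: (-1)h + (1) = 5/2, so h = -3/2.

-3/2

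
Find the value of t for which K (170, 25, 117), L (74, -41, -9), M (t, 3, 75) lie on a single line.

Direction KL = (-96, -66, -126). From the y-coordinate of M, the parameter along the line is τ = (3 − 25)/(-66) = 1/3.
Then t = 170 + 1/3·(-96) = 138.

138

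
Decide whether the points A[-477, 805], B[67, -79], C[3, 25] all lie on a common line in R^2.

AB = (544, -884), AC = (480, -780).
Checking proportionality: AC = 15/17·AB, so the vectors are parallel and the points are collinear.

Yes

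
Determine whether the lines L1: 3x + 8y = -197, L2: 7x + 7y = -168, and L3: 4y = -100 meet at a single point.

Intersecting L1 and L2: solving the 2×2 system gives (x, y) = (1, -25).
Substitute into L3: (0)(1) + (4)(-25) = -100.
This equals -100, so (1, -25) lies on all three lines and they are concurrent.

Yes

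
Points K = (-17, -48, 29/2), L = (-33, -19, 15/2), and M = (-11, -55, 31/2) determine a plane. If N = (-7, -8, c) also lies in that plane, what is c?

Coplanarity requires KL · (KM × KN) = 0.
KL = (-16, 29, -7), KM = (6, -7, 1); the triple product is linear in c with coefficient -62 and constant term -341.
Setting it to zero: c = -11/2.

-11/2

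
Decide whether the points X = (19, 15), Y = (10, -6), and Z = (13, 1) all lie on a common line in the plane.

XY = (-9, -21), XZ = (-6, -14).
det[XY; XZ] = (-9)(-14) − (-21)(-6) = 0.
The determinant is zero, so the points are collinear.

Yes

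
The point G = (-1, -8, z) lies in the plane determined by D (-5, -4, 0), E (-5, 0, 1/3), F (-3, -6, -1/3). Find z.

-2/3

The plane through D, E, F has equation −(2/3)x + (2/3)y − 8z = 2/3.
Substituting G: (-8)z + (-14/3) = 2/3, so z = -2/3.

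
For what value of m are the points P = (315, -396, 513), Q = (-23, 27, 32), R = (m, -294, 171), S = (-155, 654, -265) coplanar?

33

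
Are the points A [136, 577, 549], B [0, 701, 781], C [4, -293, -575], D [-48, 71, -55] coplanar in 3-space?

Yes

With A as base: AB = (-136, 124, 232), AC = (-132, -870, -1124), AD = (-184, -506, -604).
AC × AD = (-43264, 127088, -93288).
AB · (AC × AD) = 0.
The scalar triple product vanishes, so the four points are coplanar.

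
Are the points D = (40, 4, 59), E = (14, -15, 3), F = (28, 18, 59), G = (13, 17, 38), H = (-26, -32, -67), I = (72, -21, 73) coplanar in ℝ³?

The plane through D, E, F has normal n = DE × DF = (784, 672, -592) and equation n·P = -880.
Checking the remaining points: n·G = -880, n·H = -2224, n·I = -880.
Since n·H = -2224 ≠ -880, H is off the plane and the points are not all coplanar.

No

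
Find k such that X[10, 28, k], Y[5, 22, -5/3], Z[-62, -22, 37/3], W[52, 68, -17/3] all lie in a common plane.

Coplanarity ⇔ det[XY; XZ; XW] = 0.
Expanding, this is linear in k: (1014)k + (1690) = 0.
So k = -5/3.

-5/3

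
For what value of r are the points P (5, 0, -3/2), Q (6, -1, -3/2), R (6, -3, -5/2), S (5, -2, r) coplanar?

Coplanarity ⇔ det[PQ; PR; PS] = 0.
Expanding, this is linear in r: (-2)r + (-5) = 0.
So r = -5/2.

-5/2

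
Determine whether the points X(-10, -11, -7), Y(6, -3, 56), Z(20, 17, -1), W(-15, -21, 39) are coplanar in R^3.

No

A normal to the plane through X, Y, Z is n = XY × XZ = (-1716, 1794, 208).
The plane has equation n·P = -4030. For W: n·W = -3822.
-3822 ≠ -4030, so W is off the plane.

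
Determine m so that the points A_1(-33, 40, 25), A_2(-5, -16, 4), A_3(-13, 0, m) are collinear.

Collinearity requires A_1A_2 × A_1A_3 = 0; each component is linear in m.
The x-component gives (-56)m + (560) = 0, so m = 10.
The remaining components then also vanish.

10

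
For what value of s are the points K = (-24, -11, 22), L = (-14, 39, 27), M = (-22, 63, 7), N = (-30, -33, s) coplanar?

17

The points are coplanar iff KL · (KM × KN) = 0.
Expanding, this is linear in s: (640)s + (-10880) = 0.
So s = 17.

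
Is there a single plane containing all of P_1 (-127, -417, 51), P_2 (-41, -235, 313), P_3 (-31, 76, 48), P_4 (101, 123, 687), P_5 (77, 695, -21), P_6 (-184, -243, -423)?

Yes

The plane through P_1, P_2, P_3 has normal n = P_1P_2 × P_1P_3 = (-129712, 25410, 24926) and equation n·P = 7148680.
Checking the remaining points: n·P_4 = 7148680, n·P_5 = 7148680, n·P_6 = 7148680.
All equal 7148680, so all 6 points lie in one plane.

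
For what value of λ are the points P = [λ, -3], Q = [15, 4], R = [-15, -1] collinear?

-27

Collinearity: (P − Q) must be parallel to (R − Q) = (-30, -5).
Cross-multiplying the components: (λ − 15)·(-5) = (-7)·(-30).
Solving gives λ = -27.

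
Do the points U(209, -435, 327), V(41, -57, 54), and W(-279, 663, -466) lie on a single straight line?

UV = (-168, 378, -273), UW = (-488, 1098, -793).
UV × UW = (0, 0, 0).
The cross product vanishes, so the three points are collinear.

Yes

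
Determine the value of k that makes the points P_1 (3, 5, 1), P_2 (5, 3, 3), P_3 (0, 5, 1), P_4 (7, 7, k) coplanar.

Coplanarity ⇔ det[P_1P_2; P_1P_3; P_1P_4] = 0.
Expanding, this is linear in k: (-6)k + (-6) = 0.
So k = -1.

-1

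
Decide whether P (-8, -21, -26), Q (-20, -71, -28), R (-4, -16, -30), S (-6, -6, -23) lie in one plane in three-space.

The four points are coplanar iff the 3×3 determinant with rows PQ, PR, PS is zero.
Rows: (-12, -50, -2), (4, 5, -4), (2, 15, 3).
Expanding along the first row: (-12)(75) − (-50)(20) + (-2)(50) = 0.
Zero determinant ⇒ coplanar.

Yes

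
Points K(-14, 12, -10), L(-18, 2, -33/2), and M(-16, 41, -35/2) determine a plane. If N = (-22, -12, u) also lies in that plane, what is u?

-45/2

A normal to the plane is n = KL × KM = (527/2, -17, -136).
N lies in the plane iff n · KN = 0.
This gives (-136)u + (-3060) = 0, so u = -45/2.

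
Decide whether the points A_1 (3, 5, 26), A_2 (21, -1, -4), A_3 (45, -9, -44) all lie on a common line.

A_1A_2 = (18, -6, -30), A_1A_3 = (42, -14, -70).
Each component of A_1A_3 is 7/3 times the corresponding component of A_1A_2, so A_1A_3 = 7/3·A_1A_2 and the points are collinear.

Yes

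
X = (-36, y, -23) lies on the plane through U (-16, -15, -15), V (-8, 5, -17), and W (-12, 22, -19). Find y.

52

Coplanarity requires UV · (UW × UX) = 0.
UV = (8, 20, -2), UW = (4, 37, -4); the triple product is linear in y with coefficient 24 and constant term -1248.
Setting it to zero: y = 52.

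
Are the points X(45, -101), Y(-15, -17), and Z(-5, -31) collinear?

XY = (-60, 84), XZ = (-50, 70).
Twice the signed area of △XYZ is (-60)(70) − (84)(-50) = 0.
The triangle is degenerate (zero area), so the points are collinear.

Yes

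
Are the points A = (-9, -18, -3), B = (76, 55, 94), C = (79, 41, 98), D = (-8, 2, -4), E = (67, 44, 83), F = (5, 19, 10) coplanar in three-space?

No

The plane through A, B, C has normal n = AB × AC = (1650, -49, -1409) and equation n·P = -9741.
Checking the remaining points: n·D = -7662, n·E = -8553, n·F = -6771.
Since n·D = -7662 ≠ -9741, D is off the plane and the points are not all coplanar.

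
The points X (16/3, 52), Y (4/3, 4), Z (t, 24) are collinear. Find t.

The three points are collinear iff det[XY; XZ] = 0.
This determinant is linear in t: (48)t + (-144) = 0, so t = 3.

3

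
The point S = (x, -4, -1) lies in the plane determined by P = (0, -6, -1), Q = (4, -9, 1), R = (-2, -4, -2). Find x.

A normal to the plane is n = PQ × PR = (-1, 0, 2).
S lies in the plane iff n · PS = 0.
This gives (-1)x + (0) = 0, so x = 0.

0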